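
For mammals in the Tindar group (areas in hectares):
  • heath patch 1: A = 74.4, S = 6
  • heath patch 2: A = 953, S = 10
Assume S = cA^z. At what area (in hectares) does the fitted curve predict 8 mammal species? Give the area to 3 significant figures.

z = ln(10/6) / ln(953/74.4) = 0.5108 / 2.5502 = 0.2003
c = 6 / 74.4^0.2003 = 6 / 2.371 = 2.531
A = (8/2.531)^(1/0.2003) ⇒ ln A = ln(3.161)/0.2003 = 5.7456
A = e^5.7456 ≈ 312.8 hectares

313 hectares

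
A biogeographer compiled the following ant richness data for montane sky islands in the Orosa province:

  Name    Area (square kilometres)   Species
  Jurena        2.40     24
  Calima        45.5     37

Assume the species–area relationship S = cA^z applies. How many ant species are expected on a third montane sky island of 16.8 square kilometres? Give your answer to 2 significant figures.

32

z = ln(37/24) / ln(45.5/2.4) = 0.4329 / 2.9422 = 0.1471
c = 24 / 2.4^0.1471 = 24 / 1.137 = 21.1
S₃ = 21.1 × 16.8^0.1471 = 21.1 × 1.514 ≈ 31.96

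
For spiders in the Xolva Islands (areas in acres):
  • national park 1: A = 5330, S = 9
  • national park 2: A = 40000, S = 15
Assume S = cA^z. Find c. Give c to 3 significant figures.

z = ln(S₂/S₁) / ln(A₂/A₁) = ln(15/9) / ln(40000/5330) = 0.5108 / 2.0155 = 0.2534
c = S₁ / A₁^z = 9 / 5330^0.2534 = 9 / 8.801 = 1.023

1.02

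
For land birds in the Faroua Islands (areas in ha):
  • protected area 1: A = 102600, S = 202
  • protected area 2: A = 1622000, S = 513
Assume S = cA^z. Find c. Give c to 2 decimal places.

4.11

z = ln(S₂/S₁) / ln(A₂/A₁) = ln(513/202) / ln(1622000/102600) = 0.9320 / 2.7606 = 0.3376
c = S₁ / A₁^z = 202 / 102600^0.3376 = 202 / 49.18 = 4.107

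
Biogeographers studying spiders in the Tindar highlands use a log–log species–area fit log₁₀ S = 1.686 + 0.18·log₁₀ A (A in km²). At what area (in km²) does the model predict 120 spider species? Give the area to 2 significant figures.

120 = 48.53 × A^0.18  ⇒  A^0.18 = 120/48.53 = 2.473
ln A = ln(2.473) / 0.18 = 0.9053 / 0.18 = 5.0296
A = e^5.0296 ≈ 152.9 km²

150 km²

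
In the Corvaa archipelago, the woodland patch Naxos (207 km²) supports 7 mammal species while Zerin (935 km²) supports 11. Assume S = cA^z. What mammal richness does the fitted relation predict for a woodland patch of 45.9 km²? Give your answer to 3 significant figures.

z = ln(11/7) / ln(935/207) = 0.4520 / 1.5078 = 0.2998
c = 7 / 207^0.2998 = 7 / 4.946 = 1.415
S₃ = 1.415 × 45.9^0.2998 = 1.415 × 3.149 ≈ 4.457

4.46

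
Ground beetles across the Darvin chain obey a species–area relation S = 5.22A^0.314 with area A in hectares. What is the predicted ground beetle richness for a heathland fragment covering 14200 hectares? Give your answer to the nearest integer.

S = 5.22 × 14200^0.314
ln S = ln 5.22 + 0.314 × ln 14200 = 1.6525 + 0.314 × 9.5610 = 4.6547
S = e^4.6547 ≈ 105.1

105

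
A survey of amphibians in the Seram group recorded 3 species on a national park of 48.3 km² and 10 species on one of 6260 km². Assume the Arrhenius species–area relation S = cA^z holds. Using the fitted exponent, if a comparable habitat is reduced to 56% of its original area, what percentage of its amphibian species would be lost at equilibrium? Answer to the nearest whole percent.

13%

z = ln(10/3) / ln(6260/48.3) = 1.2040 / 4.8645 = 0.2475
S_new/S_old = (A_new/A_old)^z = 0.56^0.2475 = exp(0.2475 × -0.5798) = 0.8663
Fraction lost = 1 − 0.8663 = 0.1337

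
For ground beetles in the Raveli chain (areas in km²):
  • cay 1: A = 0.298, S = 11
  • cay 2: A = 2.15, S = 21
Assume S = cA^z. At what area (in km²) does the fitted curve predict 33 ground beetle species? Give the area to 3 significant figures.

z = ln(21/11) / ln(2.15/0.298) = 0.6466 / 1.9761 = 0.3272
c = 11 / 0.298^0.3272 = 11 / 0.6729 = 16.35
A = (33/16.35)^(1/0.3272) ⇒ ln A = ln(2.019)/0.3272 = 2.1468
A = e^2.1468 ≈ 8.557 km²

8.56 km²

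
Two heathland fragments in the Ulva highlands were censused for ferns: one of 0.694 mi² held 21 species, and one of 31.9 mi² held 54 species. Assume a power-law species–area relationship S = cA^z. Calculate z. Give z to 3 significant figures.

0.247

Taking logs: ln S = ln c + z ln A, so z = (ln S₂ − ln S₁)/(ln A₂ − ln A₁).
z = ln(54/21) / ln(31.9/0.694) = ln(2.571) / ln(45.97) = 0.9445 / 3.8279 = 0.2467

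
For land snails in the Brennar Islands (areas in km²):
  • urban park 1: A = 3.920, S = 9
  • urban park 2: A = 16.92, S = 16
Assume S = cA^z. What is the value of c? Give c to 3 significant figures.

5.26

z = ln(S₂/S₁) / ln(A₂/A₁) = ln(16/9) / ln(16.92/3.92) = 0.5754 / 1.4624 = 0.3934
c = S₁ / A₁^z = 9 / 3.92^0.3934 = 9 / 1.712 = 5.258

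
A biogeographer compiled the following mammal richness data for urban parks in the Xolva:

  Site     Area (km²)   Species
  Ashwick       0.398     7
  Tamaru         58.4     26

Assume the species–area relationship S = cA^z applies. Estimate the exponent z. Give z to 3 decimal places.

Taking logs: ln S = ln c + z ln A, so z = (ln S₂ − ln S₁)/(ln A₂ − ln A₁).
z = ln(26/7) / ln(58.4/0.398) = ln(3.714) / ln(146.7) = 1.3122 / 4.9886 = 0.2630

0.263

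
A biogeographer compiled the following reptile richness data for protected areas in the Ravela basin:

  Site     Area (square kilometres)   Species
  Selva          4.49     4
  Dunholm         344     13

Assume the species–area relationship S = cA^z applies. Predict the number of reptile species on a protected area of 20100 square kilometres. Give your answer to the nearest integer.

z = ln(13/4) / ln(344/4.49) = 1.1787 / 4.3388 = 0.2717
c = 4 / 4.49^0.2717 = 4 / 1.504 = 2.66
S₃ = 2.66 × 20100^0.2717 = 2.66 × 14.76 ≈ 39.25

39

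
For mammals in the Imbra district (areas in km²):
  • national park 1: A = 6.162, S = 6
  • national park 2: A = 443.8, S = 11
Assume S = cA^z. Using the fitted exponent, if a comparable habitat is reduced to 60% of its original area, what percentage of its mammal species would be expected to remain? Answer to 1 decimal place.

93.0%

z = ln(11/6) / ln(443.8/6.162) = 0.6061 / 4.2770 = 0.1417
S_new/S_old = (A_new/A_old)^z = 0.6^0.1417 = exp(0.1417 × -0.5108) = 0.9302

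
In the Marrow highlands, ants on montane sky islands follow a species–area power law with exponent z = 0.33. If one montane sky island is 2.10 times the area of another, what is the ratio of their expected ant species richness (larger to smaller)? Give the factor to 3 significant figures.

1.28

S₂/S₁ = (A₂/A₁)^z = 2.1^0.33
ln(S₂/S₁) = 0.33 × ln 2.1 = 0.33 × 0.7419 = 0.2448
S₂/S₁ = e^0.2448 ≈ 1.277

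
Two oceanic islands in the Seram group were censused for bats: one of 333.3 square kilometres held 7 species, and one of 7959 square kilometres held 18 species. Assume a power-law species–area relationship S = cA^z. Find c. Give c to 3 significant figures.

z = ln(S₂/S₁) / ln(A₂/A₁) = ln(18/7) / ln(7959/333.3) = 0.9445 / 3.1730 = 0.2977
c = S₁ / A₁^z = 7 / 333.3^0.2977 = 7 / 5.636 = 1.242

1.24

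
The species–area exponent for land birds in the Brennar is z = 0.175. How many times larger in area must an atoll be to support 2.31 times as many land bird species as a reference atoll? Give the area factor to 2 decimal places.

119.61

(A₂/A₁)^0.175 = 2.31, so A₂/A₁ = 2.31^(1/0.175) = 2.31^5.714
ln(A₂/A₁) = ln 2.31 / 0.175 = 0.8372 / 0.175 = 4.7843
A₂/A₁ = e^4.7843 ≈ 119.6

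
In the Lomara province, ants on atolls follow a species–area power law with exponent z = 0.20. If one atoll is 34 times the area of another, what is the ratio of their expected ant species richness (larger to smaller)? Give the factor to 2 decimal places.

S₂/S₁ = (A₂/A₁)^z = 34^0.2
ln(S₂/S₁) = 0.2 × ln 34 = 0.2 × 3.5264 = 0.7053
S₂/S₁ = e^0.7053 ≈ 2.024

2.02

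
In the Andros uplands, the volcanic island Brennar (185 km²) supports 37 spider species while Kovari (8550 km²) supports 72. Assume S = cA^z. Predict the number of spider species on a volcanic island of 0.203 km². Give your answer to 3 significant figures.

z = ln(72/37) / ln(8550/185) = 0.6657 / 3.8333 = 0.1737
c = 37 / 185^0.1737 = 37 / 2.476 = 14.94
S₃ = 14.94 × 0.203^0.1737 = 14.94 × 0.7581 ≈ 11.33

11.3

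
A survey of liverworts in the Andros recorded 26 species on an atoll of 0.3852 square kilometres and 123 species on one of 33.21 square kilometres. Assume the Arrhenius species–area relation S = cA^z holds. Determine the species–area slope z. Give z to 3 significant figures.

Taking logs: ln S = ln c + z ln A, so z = (ln S₂ − ln S₁)/(ln A₂ − ln A₁).
z = ln(123/26) / ln(33.21/0.3852) = ln(4.731) / ln(86.21) = 1.5541 / 4.4568 = 0.3487

0.349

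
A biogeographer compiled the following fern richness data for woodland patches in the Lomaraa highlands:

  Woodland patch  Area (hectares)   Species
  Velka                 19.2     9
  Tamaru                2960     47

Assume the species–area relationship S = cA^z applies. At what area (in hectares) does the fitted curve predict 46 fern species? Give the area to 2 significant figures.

2800 hectares

z = ln(47/9) / ln(2960/19.2) = 1.6529 / 5.0380 = 0.3281
c = 9 / 19.2^0.3281 = 9 / 2.637 = 3.414
A = (46/3.414)^(1/0.3281) ⇒ ln A = ln(13.48)/0.3281 = 7.9274
A = e^7.9274 ≈ 2772 hectares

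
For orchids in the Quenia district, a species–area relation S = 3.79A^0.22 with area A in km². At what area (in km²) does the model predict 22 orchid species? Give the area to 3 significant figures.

22 = 3.79 × A^0.22  ⇒  A^0.22 = 22/3.79 = 5.805
ln A = ln(5.805) / 0.22 = 1.7587 / 0.22 = 7.9940
A = e^7.9940 ≈ 2963 km²

2960 km²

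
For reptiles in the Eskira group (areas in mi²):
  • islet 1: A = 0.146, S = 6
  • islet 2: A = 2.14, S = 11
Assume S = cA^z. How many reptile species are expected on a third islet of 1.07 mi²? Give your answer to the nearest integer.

9

z = ln(11/6) / ln(2.14/0.146) = 0.6061 / 2.6850 = 0.2258
c = 6 / 0.146^0.2258 = 6 / 0.6477 = 9.264
S₃ = 9.264 × 1.07^0.2258 = 9.264 × 1.015 ≈ 9.407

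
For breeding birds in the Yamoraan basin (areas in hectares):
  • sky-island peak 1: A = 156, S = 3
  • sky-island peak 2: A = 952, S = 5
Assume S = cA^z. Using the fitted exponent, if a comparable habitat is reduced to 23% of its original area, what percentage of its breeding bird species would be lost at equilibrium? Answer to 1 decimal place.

34.0%

z = ln(5/3) / ln(952/156) = 0.5108 / 1.8087 = 0.2824
S_new/S_old = (A_new/A_old)^z = 0.23^0.2824 = exp(0.2824 × -1.4697) = 0.6603
Fraction lost = 1 − 0.6603 = 0.3397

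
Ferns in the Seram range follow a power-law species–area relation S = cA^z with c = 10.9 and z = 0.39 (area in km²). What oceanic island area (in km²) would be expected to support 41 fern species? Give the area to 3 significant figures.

29.9 km²

41 = 10.9 × A^0.39  ⇒  A^0.39 = 41/10.9 = 3.761
ln A = ln(3.761) / 0.39 = 1.3248 / 0.39 = 3.3969
A = e^3.3969 ≈ 29.87 km²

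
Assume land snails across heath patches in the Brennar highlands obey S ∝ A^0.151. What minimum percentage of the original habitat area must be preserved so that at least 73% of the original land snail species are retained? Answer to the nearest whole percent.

Need (A_new/A_old)^0.151 = 0.73, so A_new/A_old = 0.73^(1/0.151) = 0.73^6.623
ln(A_new/A_old) = ln 0.73 / 0.151 = -0.3147 / 0.151 = -2.0842
A_new/A_old = e^-2.0842 ≈ 0.1244

12%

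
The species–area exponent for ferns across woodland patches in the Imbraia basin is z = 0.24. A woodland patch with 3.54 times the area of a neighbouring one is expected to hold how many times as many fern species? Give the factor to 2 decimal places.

S₂/S₁ = (A₂/A₁)^z = 3.54^0.24
ln(S₂/S₁) = 0.24 × ln 3.54 = 0.24 × 1.2641 = 0.3034
S₂/S₁ = e^0.3034 ≈ 1.354

1.35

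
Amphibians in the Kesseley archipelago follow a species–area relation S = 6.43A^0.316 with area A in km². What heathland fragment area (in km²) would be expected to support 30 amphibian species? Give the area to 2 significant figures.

30 = 6.43 × A^0.316  ⇒  A^0.316 = 30/6.43 = 4.666
ln A = ln(4.666) / 0.316 = 1.5402 / 0.316 = 4.8741
A = e^4.8741 ≈ 130.9 km²

130 km²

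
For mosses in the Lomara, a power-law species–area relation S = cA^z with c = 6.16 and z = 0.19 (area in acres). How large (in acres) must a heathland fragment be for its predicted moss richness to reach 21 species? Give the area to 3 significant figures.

21 = 6.16 × A^0.19  ⇒  A^0.19 = 21/6.16 = 3.409
ln A = ln(3.409) / 0.19 = 1.2264 / 0.19 = 6.4550
A = e^6.4550 ≈ 635.9 acres

636 acres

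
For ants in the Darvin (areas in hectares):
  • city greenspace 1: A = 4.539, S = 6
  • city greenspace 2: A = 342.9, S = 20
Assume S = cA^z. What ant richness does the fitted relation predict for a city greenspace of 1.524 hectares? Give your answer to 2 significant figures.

z = ln(20/6) / ln(342.9/4.539) = 1.2040 / 4.3247 = 0.2784
c = 6 / 4.539^0.2784 = 6 / 1.524 = 3.938
S₃ = 3.938 × 1.524^0.2784 = 3.938 × 1.124 ≈ 4.428

4.4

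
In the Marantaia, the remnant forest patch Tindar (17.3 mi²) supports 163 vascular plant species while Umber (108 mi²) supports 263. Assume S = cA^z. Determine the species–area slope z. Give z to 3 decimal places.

Taking logs: ln S = ln c + z ln A, so z = (ln S₂ − ln S₁)/(ln A₂ − ln A₁).
z = ln(263/163) / ln(108/17.3) = ln(1.613) / ln(6.243) = 0.4784 / 1.8314 = 0.2612

0.261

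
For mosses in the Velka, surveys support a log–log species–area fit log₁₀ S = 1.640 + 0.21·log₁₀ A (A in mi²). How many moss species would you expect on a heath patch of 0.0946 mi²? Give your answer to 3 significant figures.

26.6

S = 43.65 × 0.0946^0.21
ln S = ln 43.65 + 0.21 × ln 0.0946 = 3.7762 + 0.21 × -2.3581 = 3.2810
S = e^3.2810 ≈ 26.6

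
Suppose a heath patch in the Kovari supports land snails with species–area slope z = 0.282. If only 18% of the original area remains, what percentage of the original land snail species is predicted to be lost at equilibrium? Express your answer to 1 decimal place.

38.3%

S_new/S_old = (A_new/A_old)^z = 0.18^0.282
= exp(0.282 × ln 0.18) = exp(0.282 × -1.7148) = exp(-0.4836) ≈ 0.6166
Fraction lost = 1 − 0.6166 = 0.3834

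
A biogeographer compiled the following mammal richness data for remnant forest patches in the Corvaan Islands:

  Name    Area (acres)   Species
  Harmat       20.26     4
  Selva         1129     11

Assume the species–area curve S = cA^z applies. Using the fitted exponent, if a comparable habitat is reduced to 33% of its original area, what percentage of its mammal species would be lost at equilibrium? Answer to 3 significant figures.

z = ln(11/4) / ln(1129/20.26) = 1.0116 / 4.0204 = 0.2516
S_new/S_old = (A_new/A_old)^z = 0.33^0.2516 = exp(0.2516 × -1.1087) = 0.7566
Fraction lost = 1 − 0.7566 = 0.2434

24.3%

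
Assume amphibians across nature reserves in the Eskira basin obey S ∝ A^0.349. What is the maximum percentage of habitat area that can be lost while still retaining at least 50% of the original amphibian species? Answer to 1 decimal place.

Need (A_new/A_old)^0.349 = 0.5, so A_new/A_old = 0.5^(1/0.349) = 0.5^2.865
ln(A_new/A_old) = ln 0.5 / 0.349 = -0.6931 / 0.349 = -1.9861
A_new/A_old = e^-1.9861 ≈ 0.1372
Fraction that can be lost = 1 − 0.1372 = 0.8628

86.3%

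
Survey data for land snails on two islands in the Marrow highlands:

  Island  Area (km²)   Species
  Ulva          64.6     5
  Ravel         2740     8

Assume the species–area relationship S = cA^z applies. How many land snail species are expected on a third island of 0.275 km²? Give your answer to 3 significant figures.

z = ln(8/5) / ln(2740/64.6) = 0.4700 / 3.7475 = 0.1254
c = 5 / 64.6^0.1254 = 5 / 1.687 = 2.964
S₃ = 2.964 × 0.275^0.1254 = 2.964 × 0.8505 ≈ 2.521

2.52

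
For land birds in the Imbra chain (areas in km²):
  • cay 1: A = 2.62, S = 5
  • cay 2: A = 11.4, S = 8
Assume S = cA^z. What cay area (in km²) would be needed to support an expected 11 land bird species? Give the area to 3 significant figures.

z = ln(8/5) / ln(11.4/2.62) = 0.4700 / 1.4704 = 0.3196
c = 5 / 2.62^0.3196 = 5 / 1.361 = 3.675
A = (11/3.675)^(1/0.3196) ⇒ ln A = ln(2.993)/0.3196 = 3.4299
A = e^3.4299 ≈ 30.87 km²

30.9 km²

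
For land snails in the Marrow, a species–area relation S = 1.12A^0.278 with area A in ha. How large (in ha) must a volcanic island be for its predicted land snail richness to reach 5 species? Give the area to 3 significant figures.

5 = 1.12 × A^0.278  ⇒  A^0.278 = 5/1.12 = 4.464
ln A = ln(4.464) / 0.278 = 1.4961 / 0.278 = 5.3817
A = e^5.3817 ≈ 217.4 ha

217 ha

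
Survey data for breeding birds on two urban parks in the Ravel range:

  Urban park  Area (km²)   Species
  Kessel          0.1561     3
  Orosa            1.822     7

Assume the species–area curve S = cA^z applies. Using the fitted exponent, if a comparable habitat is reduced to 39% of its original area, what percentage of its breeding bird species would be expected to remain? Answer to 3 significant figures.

z = ln(7/3) / ln(1.822/0.1561) = 0.8473 / 2.4572 = 0.3448
S_new/S_old = (A_new/A_old)^z = 0.39^0.3448 = exp(0.3448 × -0.9416) = 0.7228

72.3%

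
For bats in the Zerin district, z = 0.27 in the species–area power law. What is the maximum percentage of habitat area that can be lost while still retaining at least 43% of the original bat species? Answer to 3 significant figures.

Need (A_new/A_old)^0.27 = 0.43, so A_new/A_old = 0.43^(1/0.27) = 0.43^3.704
ln(A_new/A_old) = ln 0.43 / 0.27 = -0.8440 / 0.27 = -3.1258
A_new/A_old = e^-3.1258 ≈ 0.0439
Fraction that can be lost = 1 − 0.0439 = 0.9561

95.6%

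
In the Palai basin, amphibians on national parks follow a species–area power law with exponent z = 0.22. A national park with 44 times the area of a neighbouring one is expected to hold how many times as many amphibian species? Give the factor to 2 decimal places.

2.30

S₂/S₁ = (A₂/A₁)^z = 44^0.22
ln(S₂/S₁) = 0.22 × ln 44 = 0.22 × 3.7842 = 0.8325
S₂/S₁ = e^0.8325 ≈ 2.299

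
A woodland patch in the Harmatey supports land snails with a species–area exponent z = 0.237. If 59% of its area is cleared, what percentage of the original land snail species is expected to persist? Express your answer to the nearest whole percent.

S_new/S_old = (A_new/A_old)^z = 0.41^0.237
= exp(0.237 × ln 0.41) = exp(0.237 × -0.8916) = exp(-0.2113) ≈ 0.8095

81%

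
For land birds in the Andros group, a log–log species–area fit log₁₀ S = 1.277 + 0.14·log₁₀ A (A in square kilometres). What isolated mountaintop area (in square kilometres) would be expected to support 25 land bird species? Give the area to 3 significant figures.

25 = 18.92 × A^0.14  ⇒  A^0.14 = 25/18.92 = 1.321
ln A = ln(1.321) / 0.14 = 0.2785 / 0.14 = 1.9891
A = e^1.9891 ≈ 7.309 square kilometres

7.31 square kilometres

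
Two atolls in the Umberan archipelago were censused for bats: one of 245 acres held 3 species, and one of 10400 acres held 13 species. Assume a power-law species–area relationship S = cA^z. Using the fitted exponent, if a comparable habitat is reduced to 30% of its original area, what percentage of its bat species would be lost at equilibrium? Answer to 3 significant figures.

37.6%

z = ln(13/3) / ln(10400/245) = 1.4663 / 3.7483 = 0.3912
S_new/S_old = (A_new/A_old)^z = 0.3^0.3912 = exp(0.3912 × -1.2040) = 0.6244
Fraction lost = 1 − 0.6244 = 0.3756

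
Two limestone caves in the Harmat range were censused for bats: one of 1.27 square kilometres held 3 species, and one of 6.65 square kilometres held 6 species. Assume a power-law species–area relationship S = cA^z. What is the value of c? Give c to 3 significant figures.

z = ln(S₂/S₁) / ln(A₂/A₁) = ln(6/3) / ln(6.65/1.27) = 0.6931 / 1.6556 = 0.4187
c = S₁ / A₁^z = 3 / 1.27^0.4187 = 3 / 1.105 = 2.714

2.71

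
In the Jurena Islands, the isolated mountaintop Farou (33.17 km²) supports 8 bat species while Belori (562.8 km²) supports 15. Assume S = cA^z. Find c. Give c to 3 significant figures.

z = ln(S₂/S₁) / ln(A₂/A₁) = ln(15/8) / ln(562.8/33.17) = 0.6286 / 2.8313 = 0.2220
c = S₁ / A₁^z = 8 / 33.17^0.2220 = 8 / 2.176 = 3.677

3.68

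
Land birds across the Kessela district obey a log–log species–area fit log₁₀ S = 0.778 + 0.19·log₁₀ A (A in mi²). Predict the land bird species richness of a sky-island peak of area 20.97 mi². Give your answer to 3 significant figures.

S = 5.998 × 20.97^0.19
ln S = ln 5.998 + 0.19 × ln 20.97 = 1.7914 + 0.19 × 3.0431 = 2.3696
S = e^2.3696 ≈ 10.69

10.7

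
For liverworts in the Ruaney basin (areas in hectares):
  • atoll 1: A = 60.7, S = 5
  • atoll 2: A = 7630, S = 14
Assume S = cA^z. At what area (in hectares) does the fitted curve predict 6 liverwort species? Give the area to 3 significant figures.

143 hectares

z = ln(14/5) / ln(7630/60.7) = 1.0296 / 4.8339 = 0.2130
c = 5 / 60.7^0.2130 = 5 / 2.398 = 2.085
A = (6/2.085)^(1/0.2130) ⇒ ln A = ln(2.877)/0.2130 = 4.9619
A = e^4.9619 ≈ 142.9 hectares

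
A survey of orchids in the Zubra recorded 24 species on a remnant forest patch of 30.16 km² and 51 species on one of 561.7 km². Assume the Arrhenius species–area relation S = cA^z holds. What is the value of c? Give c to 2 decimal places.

z = ln(S₂/S₁) / ln(A₂/A₁) = ln(51/24) / ln(561.7/30.16) = 0.7538 / 2.9245 = 0.2577
c = S₁ / A₁^z = 24 / 30.16^0.2577 = 24 / 2.406 = 9.974

9.97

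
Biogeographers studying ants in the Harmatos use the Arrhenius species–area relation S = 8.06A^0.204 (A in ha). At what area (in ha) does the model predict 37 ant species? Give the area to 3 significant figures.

37 = 8.06 × A^0.204  ⇒  A^0.204 = 37/8.06 = 4.591
ln A = ln(4.591) / 0.204 = 1.5240 / 0.204 = 7.4706
A = e^7.4706 ≈ 1756 ha

1760 ha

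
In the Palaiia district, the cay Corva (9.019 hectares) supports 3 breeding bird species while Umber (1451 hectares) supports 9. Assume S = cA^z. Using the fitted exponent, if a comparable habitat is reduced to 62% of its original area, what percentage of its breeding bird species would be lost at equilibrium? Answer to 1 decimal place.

z = ln(9/3) / ln(1451/9.019) = 1.0986 / 5.0807 = 0.2162
S_new/S_old = (A_new/A_old)^z = 0.62^0.2162 = exp(0.2162 × -0.4780) = 0.9018
Fraction lost = 1 − 0.9018 = 0.0982

9.8%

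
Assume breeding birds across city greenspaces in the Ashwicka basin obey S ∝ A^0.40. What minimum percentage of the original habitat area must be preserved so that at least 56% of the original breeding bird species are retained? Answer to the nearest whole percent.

23%

Need (A_new/A_old)^0.4 = 0.56, so A_new/A_old = 0.56^(1/0.4) = 0.56^2.5
ln(A_new/A_old) = ln 0.56 / 0.4 = -0.5798 / 0.4 = -1.4495
A_new/A_old = e^-1.4495 ≈ 0.2347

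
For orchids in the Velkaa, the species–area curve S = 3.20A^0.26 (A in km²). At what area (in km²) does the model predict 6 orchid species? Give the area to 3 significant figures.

11.2 km²

6 = 3.2 × A^0.26  ⇒  A^0.26 = 6/3.2 = 1.875
ln A = ln(1.875) / 0.26 = 0.6286 / 0.26 = 2.4177
A = e^2.4177 ≈ 11.22 km²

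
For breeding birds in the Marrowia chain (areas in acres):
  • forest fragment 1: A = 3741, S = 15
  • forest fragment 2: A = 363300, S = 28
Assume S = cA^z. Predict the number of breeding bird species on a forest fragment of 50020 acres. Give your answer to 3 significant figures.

z = ln(28/15) / ln(363300/3741) = 0.6242 / 4.5759 = 0.1364
c = 15 / 3741^0.1364 = 15 / 3.072 = 4.884
S₃ = 4.884 × 50020^0.1364 = 4.884 × 4.375 ≈ 21.36

21.4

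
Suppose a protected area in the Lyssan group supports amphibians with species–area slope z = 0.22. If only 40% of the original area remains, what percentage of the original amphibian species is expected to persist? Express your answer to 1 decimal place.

81.7%

S_new/S_old = (A_new/A_old)^z = 0.4^0.22
= exp(0.22 × ln 0.4) = exp(0.22 × -0.9163) = exp(-0.2016) ≈ 0.8174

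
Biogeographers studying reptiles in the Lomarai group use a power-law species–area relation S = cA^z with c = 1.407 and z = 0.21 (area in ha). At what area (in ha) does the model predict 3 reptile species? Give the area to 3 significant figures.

36.8 ha

3 = 1.407 × A^0.21  ⇒  A^0.21 = 3/1.407 = 2.132
ln A = ln(2.132) / 0.21 = 0.7572 / 0.21 = 3.6055
A = e^3.6055 ≈ 36.8 ha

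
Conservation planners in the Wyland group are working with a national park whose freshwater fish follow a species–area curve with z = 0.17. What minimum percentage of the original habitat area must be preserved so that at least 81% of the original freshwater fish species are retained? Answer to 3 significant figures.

29.0%

Need (A_new/A_old)^0.17 = 0.81, so A_new/A_old = 0.81^(1/0.17) = 0.81^5.882
ln(A_new/A_old) = ln 0.81 / 0.17 = -0.2107 / 0.17 = -1.2395
A_new/A_old = e^-1.2395 ≈ 0.2895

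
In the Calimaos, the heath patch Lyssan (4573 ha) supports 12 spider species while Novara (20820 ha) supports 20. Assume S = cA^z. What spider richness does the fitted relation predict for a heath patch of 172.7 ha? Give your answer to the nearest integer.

z = ln(20/12) / ln(20820/4573) = 0.5108 / 1.5157 = 0.3370
c = 12 / 4573^0.3370 = 12 / 17.12 = 0.7009
S₃ = 0.7009 × 172.7^0.3370 = 0.7009 × 5.675 ≈ 3.978

4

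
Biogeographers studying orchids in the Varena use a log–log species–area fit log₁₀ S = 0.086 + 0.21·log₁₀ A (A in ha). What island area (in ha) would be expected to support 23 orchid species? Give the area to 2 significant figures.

1200000 ha

23 = 1.219 × A^0.21  ⇒  A^0.21 = 23/1.219 = 18.87
ln A = ln(18.87) / 0.21 = 2.9375 / 0.21 = 13.9880
A = e^13.9880 ≈ 1188213 ha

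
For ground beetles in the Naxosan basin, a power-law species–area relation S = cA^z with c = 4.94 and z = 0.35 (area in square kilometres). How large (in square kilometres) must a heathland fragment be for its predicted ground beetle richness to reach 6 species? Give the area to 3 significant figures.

1.74 square kilometres

6 = 4.94 × A^0.35  ⇒  A^0.35 = 6/4.94 = 1.215
ln A = ln(1.215) / 0.35 = 0.1944 / 0.35 = 0.5554
A = e^0.5554 ≈ 1.743 square kilometres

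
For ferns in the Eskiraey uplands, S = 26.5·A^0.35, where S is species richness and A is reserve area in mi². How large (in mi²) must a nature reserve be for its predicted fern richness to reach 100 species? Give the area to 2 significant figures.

44 mi²

100 = 26.5 × A^0.35  ⇒  A^0.35 = 100/26.5 = 3.774
ln A = ln(3.774) / 0.35 = 1.3280 / 0.35 = 3.7944
A = e^3.7944 ≈ 44.45 mi²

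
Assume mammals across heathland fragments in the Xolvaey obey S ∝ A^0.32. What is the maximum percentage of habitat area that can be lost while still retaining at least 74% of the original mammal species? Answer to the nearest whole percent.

Need (A_new/A_old)^0.32 = 0.74, so A_new/A_old = 0.74^(1/0.32) = 0.74^3.125
ln(A_new/A_old) = ln 0.74 / 0.32 = -0.3011 / 0.32 = -0.9410
A_new/A_old = e^-0.9410 ≈ 0.3903
Fraction that can be lost = 1 − 0.3903 = 0.6097

61%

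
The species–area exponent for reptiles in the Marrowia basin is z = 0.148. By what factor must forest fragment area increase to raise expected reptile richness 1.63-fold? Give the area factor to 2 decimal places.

(A₂/A₁)^0.148 = 1.63, so A₂/A₁ = 1.63^(1/0.148) = 1.63^6.757
ln(A₂/A₁) = ln 1.63 / 0.148 = 0.4886 / 0.148 = 3.3012
A₂/A₁ = e^3.3012 ≈ 27.15

27.15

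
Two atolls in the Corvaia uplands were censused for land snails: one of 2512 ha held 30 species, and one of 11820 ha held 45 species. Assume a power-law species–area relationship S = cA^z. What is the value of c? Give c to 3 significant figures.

3.86

z = ln(S₂/S₁) / ln(A₂/A₁) = ln(45/30) / ln(11820/2512) = 0.4055 / 1.5487 = 0.2618
c = S₁ / A₁^z = 30 / 2512^0.2618 = 30 / 7.765 = 3.863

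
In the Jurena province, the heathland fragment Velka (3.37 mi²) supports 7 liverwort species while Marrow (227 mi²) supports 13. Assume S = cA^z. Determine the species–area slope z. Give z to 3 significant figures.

0.147

Taking logs: ln S = ln c + z ln A, so z = (ln S₂ − ln S₁)/(ln A₂ − ln A₁).
z = ln(13/7) / ln(227/3.37) = ln(1.857) / ln(67.36) = 0.6190 / 4.2100 = 0.1470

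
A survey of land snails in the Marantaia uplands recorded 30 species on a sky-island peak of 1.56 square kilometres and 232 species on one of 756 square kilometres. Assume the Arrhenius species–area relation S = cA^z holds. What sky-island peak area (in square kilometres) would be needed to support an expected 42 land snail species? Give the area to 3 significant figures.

4.31 square kilometres

z = ln(232/30) / ln(756/1.56) = 2.0455 / 6.1834 = 0.3308
c = 30 / 1.56^0.3308 = 30 / 1.158 = 25.9
A = (42/25.9)^(1/0.3308) ⇒ ln A = ln(1.622)/0.3308 = 1.4618
A = e^1.4618 ≈ 4.314 square kilometres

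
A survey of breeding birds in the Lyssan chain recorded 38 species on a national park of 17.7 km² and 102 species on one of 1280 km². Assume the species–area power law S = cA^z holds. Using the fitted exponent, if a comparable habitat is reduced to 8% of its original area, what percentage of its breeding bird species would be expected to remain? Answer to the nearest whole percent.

56%

z = ln(102/38) / ln(1280/17.7) = 0.9874 / 4.2811 = 0.2306
S_new/S_old = (A_new/A_old)^z = 0.08^0.2306 = exp(0.2306 × -2.5257) = 0.5585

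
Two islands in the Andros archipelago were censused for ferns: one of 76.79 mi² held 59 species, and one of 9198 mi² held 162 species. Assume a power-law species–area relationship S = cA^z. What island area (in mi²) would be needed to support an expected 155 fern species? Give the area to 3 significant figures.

z = ln(162/59) / ln(9198/76.79) = 1.0101 / 4.7857 = 0.2111
c = 59 / 76.79^0.2111 = 59 / 2.5 = 23.6
A = (155/23.6)^(1/0.2111) ⇒ ln A = ln(6.567)/0.2111 = 8.9175
A = e^8.9175 ≈ 7461 mi²

7460 mi²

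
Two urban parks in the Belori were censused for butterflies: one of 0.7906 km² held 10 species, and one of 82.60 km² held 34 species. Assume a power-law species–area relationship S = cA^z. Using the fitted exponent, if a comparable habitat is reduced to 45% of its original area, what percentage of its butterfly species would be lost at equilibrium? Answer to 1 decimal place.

z = ln(34/10) / ln(82.6/0.7906) = 1.2238 / 4.6490 = 0.2632
S_new/S_old = (A_new/A_old)^z = 0.45^0.2632 = exp(0.2632 × -0.7985) = 0.8104
Fraction lost = 1 − 0.8104 = 0.1896

19.0%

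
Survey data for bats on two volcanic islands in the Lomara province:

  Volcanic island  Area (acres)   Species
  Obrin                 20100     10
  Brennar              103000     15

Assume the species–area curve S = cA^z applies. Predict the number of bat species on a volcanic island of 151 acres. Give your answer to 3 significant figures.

z = ln(15/10) / ln(103000/20100) = 0.4055 / 1.6340 = 0.2481
c = 10 / 20100^0.2481 = 10 / 11.69 = 0.8555
S₃ = 0.8555 × 151^0.2481 = 0.8555 × 3.473 ≈ 2.971

2.97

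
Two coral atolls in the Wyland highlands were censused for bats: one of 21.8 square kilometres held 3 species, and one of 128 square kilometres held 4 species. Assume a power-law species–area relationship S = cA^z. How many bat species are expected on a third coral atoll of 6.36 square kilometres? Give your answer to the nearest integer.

2

z = ln(4/3) / ln(128/21.8) = 0.2877 / 1.7701 = 0.1625
c = 3 / 21.8^0.1625 = 3 / 1.65 = 1.818
S₃ = 1.818 × 6.36^0.1625 = 1.818 × 1.351 ≈ 2.456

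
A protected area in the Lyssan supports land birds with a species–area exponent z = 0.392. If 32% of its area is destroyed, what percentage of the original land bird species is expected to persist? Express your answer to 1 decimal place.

86.0%

S_new/S_old = (A_new/A_old)^z = 0.68^0.392
= exp(0.392 × ln 0.68) = exp(0.392 × -0.3857) = exp(-0.1512) ≈ 0.8597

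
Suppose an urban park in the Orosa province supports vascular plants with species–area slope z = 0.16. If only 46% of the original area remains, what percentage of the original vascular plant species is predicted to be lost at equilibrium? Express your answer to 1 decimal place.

S_new/S_old = (A_new/A_old)^z = 0.46^0.16
= exp(0.16 × ln 0.46) = exp(0.16 × -0.7765) = exp(-0.1242) ≈ 0.8832
Fraction lost = 1 − 0.8832 = 0.1168

11.7%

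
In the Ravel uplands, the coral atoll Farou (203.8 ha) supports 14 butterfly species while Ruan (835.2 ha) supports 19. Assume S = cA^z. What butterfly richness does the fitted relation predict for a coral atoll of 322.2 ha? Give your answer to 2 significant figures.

15

z = ln(19/14) / ln(835.2/203.8) = 0.3054 / 1.4105 = 0.2165
c = 14 / 203.8^0.2165 = 14 / 3.162 = 4.428
S₃ = 4.428 × 322.2^0.2165 = 4.428 × 3.491 ≈ 15.46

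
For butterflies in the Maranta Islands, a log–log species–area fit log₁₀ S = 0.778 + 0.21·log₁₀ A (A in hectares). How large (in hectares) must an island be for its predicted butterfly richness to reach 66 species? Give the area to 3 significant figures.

66 = 5.998 × A^0.21  ⇒  A^0.21 = 66/5.998 = 11
ln A = ln(11) / 0.21 = 2.3982 / 0.21 = 11.4202
A = e^11.4202 ≈ 91145 hectares

91100 hectares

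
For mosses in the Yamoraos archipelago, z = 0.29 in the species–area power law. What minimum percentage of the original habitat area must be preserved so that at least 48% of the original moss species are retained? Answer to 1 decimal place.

Need (A_new/A_old)^0.29 = 0.48, so A_new/A_old = 0.48^(1/0.29) = 0.48^3.448
ln(A_new/A_old) = ln 0.48 / 0.29 = -0.7340 / 0.29 = -2.5309
A_new/A_old = e^-2.5309 ≈ 0.07959

8.0%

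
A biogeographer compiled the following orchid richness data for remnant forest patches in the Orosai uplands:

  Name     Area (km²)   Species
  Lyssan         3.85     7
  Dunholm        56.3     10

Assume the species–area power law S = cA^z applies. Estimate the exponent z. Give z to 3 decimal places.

0.133

Taking logs: ln S = ln c + z ln A, so z = (ln S₂ − ln S₁)/(ln A₂ − ln A₁).
z = ln(10/7) / ln(56.3/3.85) = ln(1.429) / ln(14.62) = 0.3567 / 2.6826 = 0.1330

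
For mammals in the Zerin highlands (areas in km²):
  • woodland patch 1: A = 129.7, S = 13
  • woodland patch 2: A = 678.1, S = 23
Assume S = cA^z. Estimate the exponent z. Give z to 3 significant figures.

Taking logs: ln S = ln c + z ln A, so z = (ln S₂ − ln S₁)/(ln A₂ − ln A₁).
z = ln(23/13) / ln(678.1/129.7) = ln(1.769) / ln(5.228) = 0.5705 / 1.6541 = 0.3449

0.345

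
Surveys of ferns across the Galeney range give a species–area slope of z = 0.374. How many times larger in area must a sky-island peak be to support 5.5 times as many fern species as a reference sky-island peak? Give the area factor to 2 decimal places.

95.41

(A₂/A₁)^0.374 = 5.5, so A₂/A₁ = 5.5^(1/0.374) = 5.5^2.674
ln(A₂/A₁) = ln 5.5 / 0.374 = 1.7047 / 0.374 = 4.5581
A₂/A₁ = e^4.5581 ≈ 95.41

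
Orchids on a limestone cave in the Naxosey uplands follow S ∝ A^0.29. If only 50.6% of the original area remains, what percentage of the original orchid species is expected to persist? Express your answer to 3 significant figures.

S_new/S_old = (A_new/A_old)^z = 0.506^0.29
= exp(0.29 × ln 0.506) = exp(0.29 × -0.6812) = exp(-0.1976) ≈ 0.8207

82.1%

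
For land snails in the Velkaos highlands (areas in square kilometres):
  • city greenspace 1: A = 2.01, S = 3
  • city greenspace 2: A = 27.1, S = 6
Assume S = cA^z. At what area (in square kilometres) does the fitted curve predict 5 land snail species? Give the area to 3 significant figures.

13.7 square kilometres

z = ln(6/3) / ln(27.1/2.01) = 0.6931 / 2.6014 = 0.2665
c = 3 / 2.01^0.2665 = 3 / 1.204 = 2.491
A = (5/2.491)^(1/0.2665) ⇒ ln A = ln(2.007)/0.2665 = 2.6153
A = e^2.6153 ≈ 13.67 square kilometres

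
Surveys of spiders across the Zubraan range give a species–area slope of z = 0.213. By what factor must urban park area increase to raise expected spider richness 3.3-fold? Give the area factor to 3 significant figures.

272

(A₂/A₁)^0.213 = 3.3, so A₂/A₁ = 3.3^(1/0.213) = 3.3^4.695
ln(A₂/A₁) = ln 3.3 / 0.213 = 1.1939 / 0.213 = 5.6053
A₂/A₁ = e^5.6053 ≈ 271.9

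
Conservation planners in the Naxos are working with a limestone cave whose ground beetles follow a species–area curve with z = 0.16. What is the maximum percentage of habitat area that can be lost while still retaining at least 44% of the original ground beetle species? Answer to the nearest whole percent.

Need (A_new/A_old)^0.16 = 0.44, so A_new/A_old = 0.44^(1/0.16) = 0.44^6.25
ln(A_new/A_old) = ln 0.44 / 0.16 = -0.8210 / 0.16 = -5.1311
A_new/A_old = e^-5.1311 ≈ 0.00591
Fraction that can be lost = 1 − 0.00591 = 0.9941

99%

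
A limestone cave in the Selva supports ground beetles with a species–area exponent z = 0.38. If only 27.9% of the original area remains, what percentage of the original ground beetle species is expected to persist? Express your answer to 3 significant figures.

S_new/S_old = (A_new/A_old)^z = 0.279^0.38
= exp(0.38 × ln 0.279) = exp(0.38 × -1.2765) = exp(-0.4851) ≈ 0.6156

61.6%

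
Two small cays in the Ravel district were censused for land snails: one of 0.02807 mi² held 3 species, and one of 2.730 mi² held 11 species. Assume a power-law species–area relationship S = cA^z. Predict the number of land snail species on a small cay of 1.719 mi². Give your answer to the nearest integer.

z = ln(11/3) / ln(2.73/0.02807) = 1.2993 / 4.5774 = 0.2839
c = 3 / 0.02807^0.2839 = 3 / 0.3627 = 8.272
S₃ = 8.272 × 1.719^0.2839 = 8.272 × 1.166 ≈ 9.647

10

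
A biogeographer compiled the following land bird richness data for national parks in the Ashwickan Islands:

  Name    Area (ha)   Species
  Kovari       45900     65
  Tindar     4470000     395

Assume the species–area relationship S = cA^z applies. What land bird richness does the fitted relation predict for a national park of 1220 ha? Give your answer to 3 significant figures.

15.6

z = ln(395/65) / ln(4470000/45900) = 1.8045 / 4.5787 = 0.3941
c = 65 / 45900^0.3941 = 65 / 68.75 = 0.9455
S₃ = 0.9455 × 1220^0.3941 = 0.9455 × 16.46 ≈ 15.56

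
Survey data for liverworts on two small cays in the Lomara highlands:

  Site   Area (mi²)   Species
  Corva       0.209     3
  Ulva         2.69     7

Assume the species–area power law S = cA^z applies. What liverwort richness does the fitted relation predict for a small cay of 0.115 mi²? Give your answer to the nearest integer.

z = ln(7/3) / ln(2.69/0.209) = 0.8473 / 2.5550 = 0.3316
c = 3 / 0.209^0.3316 = 3 / 0.595 = 5.042
S₃ = 5.042 × 0.115^0.3316 = 5.042 × 0.4881 ≈ 2.461

2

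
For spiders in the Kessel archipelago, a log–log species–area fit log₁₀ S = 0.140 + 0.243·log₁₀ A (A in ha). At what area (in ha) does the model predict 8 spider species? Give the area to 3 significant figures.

1380 ha

8 = 1.38 × A^0.243  ⇒  A^0.243 = 8/1.38 = 5.795
ln A = ln(5.795) / 0.243 = 1.7571 / 0.243 = 7.2308
A = e^7.2308 ≈ 1381 ha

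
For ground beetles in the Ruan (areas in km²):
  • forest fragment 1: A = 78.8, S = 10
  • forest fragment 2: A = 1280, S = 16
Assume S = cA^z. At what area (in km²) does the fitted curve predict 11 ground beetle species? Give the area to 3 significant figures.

139 km²

z = ln(16/10) / ln(1280/78.8) = 0.4700 / 2.7877 = 0.1686
c = 10 / 78.8^0.1686 = 10 / 2.088 = 4.789
A = (11/4.789)^(1/0.1686) ⇒ ln A = ln(2.297)/0.1686 = 4.9322
A = e^4.9322 ≈ 138.7 km²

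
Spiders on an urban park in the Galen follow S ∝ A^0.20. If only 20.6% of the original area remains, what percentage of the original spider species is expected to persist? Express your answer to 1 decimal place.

72.9%

S_new/S_old = (A_new/A_old)^z = 0.206^0.2
= exp(0.2 × ln 0.206) = exp(0.2 × -1.5799) = exp(-0.3160) ≈ 0.7291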